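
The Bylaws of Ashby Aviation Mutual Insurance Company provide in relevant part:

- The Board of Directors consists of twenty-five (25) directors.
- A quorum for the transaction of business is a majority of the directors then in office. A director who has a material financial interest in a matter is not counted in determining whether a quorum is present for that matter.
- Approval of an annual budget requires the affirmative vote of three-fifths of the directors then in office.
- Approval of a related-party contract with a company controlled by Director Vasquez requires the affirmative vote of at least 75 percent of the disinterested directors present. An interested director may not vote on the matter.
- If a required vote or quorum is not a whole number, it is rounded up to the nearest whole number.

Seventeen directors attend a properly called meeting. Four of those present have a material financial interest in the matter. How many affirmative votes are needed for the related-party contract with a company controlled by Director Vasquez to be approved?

10

The related-party contract with a company controlled by Director Vasquez requires three-fourths of the disinterested directors present (17 − 4 = 13).
3/4 of 13 = 9.75, rounded up to 10.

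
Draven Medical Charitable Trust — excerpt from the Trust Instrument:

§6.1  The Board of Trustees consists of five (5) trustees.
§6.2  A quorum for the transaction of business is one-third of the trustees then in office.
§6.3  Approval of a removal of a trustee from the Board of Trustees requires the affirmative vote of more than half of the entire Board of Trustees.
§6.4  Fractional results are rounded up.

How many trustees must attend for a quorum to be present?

2

1/3 of 5 = 1.67, rounded up to 2.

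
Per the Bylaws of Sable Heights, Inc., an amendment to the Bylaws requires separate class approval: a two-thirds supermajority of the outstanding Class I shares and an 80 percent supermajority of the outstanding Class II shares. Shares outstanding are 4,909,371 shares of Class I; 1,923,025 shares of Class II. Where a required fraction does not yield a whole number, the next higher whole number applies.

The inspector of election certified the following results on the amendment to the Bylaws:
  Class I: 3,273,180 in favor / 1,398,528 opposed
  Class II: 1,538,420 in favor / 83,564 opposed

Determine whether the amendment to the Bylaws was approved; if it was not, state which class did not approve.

Approved — every class gave the required vote.

Class I: 2/3 of 4909371 = 3272914; 3,272,914 required, 3,273,180 in favor — approved.
Class II: 4/5 of 1923025 = 1538420; 1,538,420 required, 1,538,420 in favor — approved.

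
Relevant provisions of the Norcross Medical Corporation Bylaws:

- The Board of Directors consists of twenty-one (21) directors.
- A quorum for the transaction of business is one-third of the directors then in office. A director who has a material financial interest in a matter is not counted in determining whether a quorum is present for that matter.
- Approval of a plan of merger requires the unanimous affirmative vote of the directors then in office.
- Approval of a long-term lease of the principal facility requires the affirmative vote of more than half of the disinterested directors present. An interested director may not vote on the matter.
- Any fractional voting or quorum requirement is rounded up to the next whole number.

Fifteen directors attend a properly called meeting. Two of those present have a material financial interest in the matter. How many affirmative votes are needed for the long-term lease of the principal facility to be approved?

The long-term lease of the principal facility requires a majority of the disinterested directors present (15 − 2 = 13).
A majority of 13 is 7.

7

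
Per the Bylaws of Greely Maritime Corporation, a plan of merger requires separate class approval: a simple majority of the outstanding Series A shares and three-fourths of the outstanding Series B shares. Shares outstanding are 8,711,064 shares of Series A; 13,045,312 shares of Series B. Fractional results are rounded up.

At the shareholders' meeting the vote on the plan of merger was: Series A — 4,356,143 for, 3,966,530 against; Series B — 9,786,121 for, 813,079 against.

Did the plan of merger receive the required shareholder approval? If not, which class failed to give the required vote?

Series A: a majority of 8711064 is 4355533; 4,355,533 required, 4,356,143 in favor — approved.
Series B: 3/4 of 13045312 = 9783984; 9,783,984 required, 9,786,121 in favor — approved.

Approved — every class gave the required vote.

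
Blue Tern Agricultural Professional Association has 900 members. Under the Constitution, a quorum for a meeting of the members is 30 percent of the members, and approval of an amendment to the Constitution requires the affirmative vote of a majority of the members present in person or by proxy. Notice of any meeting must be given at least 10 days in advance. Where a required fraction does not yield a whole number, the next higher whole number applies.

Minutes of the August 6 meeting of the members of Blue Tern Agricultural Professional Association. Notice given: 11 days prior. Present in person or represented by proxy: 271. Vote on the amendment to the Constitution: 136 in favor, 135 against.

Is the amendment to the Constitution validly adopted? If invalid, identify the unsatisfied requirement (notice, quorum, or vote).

Valid — all requirements satisfied.

Notice: 11 days given; 10 required. Satisfied.
Quorum: 30% of 900 = 270; 271 present. Satisfied.
Vote: requires a majority of those present (271); a majority of 271 is 136, so 136 needed; 136 in favor. Satisfied.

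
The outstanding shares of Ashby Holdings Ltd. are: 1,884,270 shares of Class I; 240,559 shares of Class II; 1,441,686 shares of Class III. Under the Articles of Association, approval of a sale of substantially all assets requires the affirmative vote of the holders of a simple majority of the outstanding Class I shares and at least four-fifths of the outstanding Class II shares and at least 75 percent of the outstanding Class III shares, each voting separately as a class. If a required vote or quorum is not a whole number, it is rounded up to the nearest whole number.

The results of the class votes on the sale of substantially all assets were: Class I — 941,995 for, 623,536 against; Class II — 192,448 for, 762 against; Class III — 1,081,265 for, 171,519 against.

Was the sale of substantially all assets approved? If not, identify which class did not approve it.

Not approved — the Class I shares did not give the required vote.

Class I: a majority of 1884270 is 942136; 942,136 required, 941,995 in favor — not approved.
Class II: 4/5 of 240559 = 192447.20, rounded up to 192448; 192,448 required, 192,448 in favor — approved.
Class III: 3/4 of 1441686 = 1081264.50, rounded up to 1081265; 1,081,265 required, 1,081,265 in favor — approved.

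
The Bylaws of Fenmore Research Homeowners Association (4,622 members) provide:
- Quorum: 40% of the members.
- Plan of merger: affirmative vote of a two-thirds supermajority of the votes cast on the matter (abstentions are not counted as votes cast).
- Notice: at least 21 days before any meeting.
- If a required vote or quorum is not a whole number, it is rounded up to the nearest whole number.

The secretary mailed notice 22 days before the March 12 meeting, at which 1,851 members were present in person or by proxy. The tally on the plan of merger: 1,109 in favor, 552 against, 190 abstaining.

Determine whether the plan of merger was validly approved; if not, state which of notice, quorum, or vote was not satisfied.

Valid — all requirements satisfied.

Notice: 22 days given; 21 required. Satisfied.
Quorum: 40% of 4,622 = 1,848.80, rounded up to 1,849; 1,851 present. Satisfied.
Vote: requires two-thirds of the votes cast (1,851 − 190 abstaining = 1,661); 2/3 of 1661 = 1107.33, rounded up to 1108, so 1,108 needed; 1,109 in favor. Satisfied.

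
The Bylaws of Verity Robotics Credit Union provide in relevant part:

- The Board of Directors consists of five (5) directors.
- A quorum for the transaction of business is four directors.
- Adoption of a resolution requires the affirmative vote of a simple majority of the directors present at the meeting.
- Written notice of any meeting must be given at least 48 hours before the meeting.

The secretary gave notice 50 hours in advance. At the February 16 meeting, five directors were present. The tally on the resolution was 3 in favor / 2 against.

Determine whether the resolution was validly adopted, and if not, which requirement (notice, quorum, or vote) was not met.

Valid — all requirements satisfied.

Notice: 50 hours given; 48 required (50 ≥ 48). Satisfied.
Quorum: 5 present; quorum is 4. Satisfied.
Vote: the resolution requires a majority of the directors present (5). A majority of 5 is 3, so 3 affirmative votes are needed; 3 voted in favor. Satisfied.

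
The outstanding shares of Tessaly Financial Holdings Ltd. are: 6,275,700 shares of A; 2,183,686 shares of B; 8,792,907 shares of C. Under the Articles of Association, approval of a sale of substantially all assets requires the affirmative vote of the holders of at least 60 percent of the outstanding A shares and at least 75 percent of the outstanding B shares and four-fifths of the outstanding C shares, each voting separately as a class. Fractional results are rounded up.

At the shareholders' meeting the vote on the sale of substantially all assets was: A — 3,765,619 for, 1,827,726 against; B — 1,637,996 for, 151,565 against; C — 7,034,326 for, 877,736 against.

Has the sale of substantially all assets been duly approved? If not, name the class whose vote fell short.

A: 3/5 of 6275700 = 3765420; 3,765,420 required, 3,765,619 in favor — approved.
B: 3/4 of 2183686 = 1637764.50, rounded up to 1637765; 1,637,765 required, 1,637,996 in favor — approved.
C: 4/5 of 8792907 = 7034325.60, rounded up to 7034326; 7,034,326 required, 7,034,326 in favor — approved.

Approved — every class gave the required vote.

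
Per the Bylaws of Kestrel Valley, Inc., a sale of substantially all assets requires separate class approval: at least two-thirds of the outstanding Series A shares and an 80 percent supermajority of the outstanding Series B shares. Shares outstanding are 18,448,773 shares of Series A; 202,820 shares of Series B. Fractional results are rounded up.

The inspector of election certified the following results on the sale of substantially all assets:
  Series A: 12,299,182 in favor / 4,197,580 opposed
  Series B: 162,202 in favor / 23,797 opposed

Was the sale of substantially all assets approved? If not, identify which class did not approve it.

Series A: 2/3 of 18448773 = 12299182; 12,299,182 required, 12,299,182 in favor — approved.
Series B: 4/5 of 202820 = 162256; 162,256 required, 162,202 in favor — not approved.

Not approved — the Series B shares did not give the required vote.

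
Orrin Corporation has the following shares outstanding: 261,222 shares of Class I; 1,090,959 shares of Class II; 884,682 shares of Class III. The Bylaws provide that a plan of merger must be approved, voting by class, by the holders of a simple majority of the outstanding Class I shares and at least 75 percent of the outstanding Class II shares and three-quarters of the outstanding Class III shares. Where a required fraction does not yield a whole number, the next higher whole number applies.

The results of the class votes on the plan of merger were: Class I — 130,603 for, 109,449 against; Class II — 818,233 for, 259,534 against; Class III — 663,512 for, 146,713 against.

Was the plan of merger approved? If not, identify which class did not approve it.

Not approved — the Class I shares did not give the required vote.

Class I: a majority of 261222 is 130612; 130,612 required, 130,603 in favor — not approved.
Class II: 3/4 of 1090959 = 818219.25, rounded up to 818220; 818,220 required, 818,233 in favor — approved.
Class III: 3/4 of 884682 = 663511.50, rounded up to 663512; 663,512 required, 663,512 in favor — approved.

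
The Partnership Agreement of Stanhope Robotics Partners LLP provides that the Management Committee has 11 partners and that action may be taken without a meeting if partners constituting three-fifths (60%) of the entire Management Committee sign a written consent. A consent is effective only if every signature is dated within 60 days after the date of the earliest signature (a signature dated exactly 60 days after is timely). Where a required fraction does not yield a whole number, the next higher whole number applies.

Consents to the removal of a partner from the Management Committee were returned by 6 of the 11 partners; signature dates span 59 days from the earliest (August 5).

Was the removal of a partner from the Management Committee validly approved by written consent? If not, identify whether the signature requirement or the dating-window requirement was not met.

Not effective — insufficient signatures.

Signatures required: three-fifths (60%) of 11 — 3/5 of 11 = 6.60, rounded up to 7, so 7 needed; 6 signed. Insufficient.
Dating window: the latest signature is 59 days after the earliest; the limit is 60 days. Within the window.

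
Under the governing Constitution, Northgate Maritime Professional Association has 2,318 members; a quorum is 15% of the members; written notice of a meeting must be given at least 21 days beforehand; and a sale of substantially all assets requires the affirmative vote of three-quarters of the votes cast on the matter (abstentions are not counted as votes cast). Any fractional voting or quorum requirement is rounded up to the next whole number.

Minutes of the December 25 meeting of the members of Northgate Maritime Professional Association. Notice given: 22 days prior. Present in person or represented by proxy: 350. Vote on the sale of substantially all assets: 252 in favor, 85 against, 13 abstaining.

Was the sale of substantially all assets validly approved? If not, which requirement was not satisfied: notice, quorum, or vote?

Invalid — vote requirement not satisfied.

Notice: 22 days given; 21 required. Satisfied.
Quorum: 15% of 2,318 = 347.70, rounded up to 348; 350 present. Satisfied.
Vote: requires three-fourths of the votes cast (350 − 13 abstaining = 337); 3/4 of 337 = 252.75, rounded up to 253, so 253 needed; 252 in favor. Not satisfied.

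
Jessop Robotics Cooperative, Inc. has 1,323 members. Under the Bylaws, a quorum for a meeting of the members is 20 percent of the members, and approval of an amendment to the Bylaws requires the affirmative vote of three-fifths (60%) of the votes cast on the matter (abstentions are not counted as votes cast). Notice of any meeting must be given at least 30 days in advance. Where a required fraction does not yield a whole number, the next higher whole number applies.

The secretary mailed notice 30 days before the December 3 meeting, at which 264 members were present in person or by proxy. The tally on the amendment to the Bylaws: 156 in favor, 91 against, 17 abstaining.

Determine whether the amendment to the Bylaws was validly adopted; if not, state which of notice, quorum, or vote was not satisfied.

Invalid — quorum requirement not satisfied.

Notice: 30 days given; 30 required. Satisfied.
Quorum: 20% of 1,323 = 264.60, rounded up to 265; 264 present. Not satisfied.
Vote: requires three-fifths of the votes cast (264 − 17 abstaining = 247); 3/5 of 247 = 148.20, rounded up to 149, so 149 needed; 156 in favor. Satisfied.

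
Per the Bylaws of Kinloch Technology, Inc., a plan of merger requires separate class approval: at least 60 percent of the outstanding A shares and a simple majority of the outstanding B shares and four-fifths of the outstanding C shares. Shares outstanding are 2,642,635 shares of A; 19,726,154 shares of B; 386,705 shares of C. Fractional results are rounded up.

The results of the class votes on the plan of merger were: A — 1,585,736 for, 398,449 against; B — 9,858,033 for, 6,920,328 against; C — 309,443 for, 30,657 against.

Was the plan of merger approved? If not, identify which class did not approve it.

Not approved — the B shares did not give the required vote.

A: 3/5 of 2642635 = 1585581; 1,585,581 required, 1,585,736 in favor — approved.
B: a majority of 19726154 is 9863078; 9,863,078 required, 9,858,033 in favor — not approved.
C: 4/5 of 386705 = 309364; 309,364 required, 309,443 in favor — approved.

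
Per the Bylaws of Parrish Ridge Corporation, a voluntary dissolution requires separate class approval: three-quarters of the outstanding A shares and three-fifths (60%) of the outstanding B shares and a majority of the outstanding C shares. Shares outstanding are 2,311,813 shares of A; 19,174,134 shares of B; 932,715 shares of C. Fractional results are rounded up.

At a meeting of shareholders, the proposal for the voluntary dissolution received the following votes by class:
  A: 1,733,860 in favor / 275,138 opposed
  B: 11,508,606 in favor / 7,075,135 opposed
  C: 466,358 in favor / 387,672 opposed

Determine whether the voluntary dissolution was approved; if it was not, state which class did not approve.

Approved — every class gave the required vote.

A: 3/4 of 2311813 = 1733859.75, rounded up to 1733860; 1,733,860 required, 1,733,860 in favor — approved.
B: 3/5 of 19174134 = 11504480.40, rounded up to 11504481; 11,504,481 required, 11,508,606 in favor — approved.
C: a majority of 932715 is 466358; 466,358 required, 466,358 in favor — approved.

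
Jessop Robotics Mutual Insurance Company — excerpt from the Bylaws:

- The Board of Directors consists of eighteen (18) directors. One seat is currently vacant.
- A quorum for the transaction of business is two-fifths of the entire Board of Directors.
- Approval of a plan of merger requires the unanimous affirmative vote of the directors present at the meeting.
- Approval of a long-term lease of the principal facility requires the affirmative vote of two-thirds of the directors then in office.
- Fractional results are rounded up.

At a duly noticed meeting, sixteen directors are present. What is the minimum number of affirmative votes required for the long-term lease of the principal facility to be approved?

The long-term lease of the principal facility requires two-thirds of the directors then in office (17).
2/3 of 17 = 11.33, rounded up to 12.

12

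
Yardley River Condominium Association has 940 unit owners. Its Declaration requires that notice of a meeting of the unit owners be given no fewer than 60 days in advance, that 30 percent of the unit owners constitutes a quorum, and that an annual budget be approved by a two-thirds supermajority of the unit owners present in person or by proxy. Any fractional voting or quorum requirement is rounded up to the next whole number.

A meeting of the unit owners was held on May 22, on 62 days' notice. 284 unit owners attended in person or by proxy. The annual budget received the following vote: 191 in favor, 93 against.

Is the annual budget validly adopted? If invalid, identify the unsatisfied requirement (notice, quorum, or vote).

Notice: 62 days given; 60 required. Satisfied.
Quorum: 30% of 940 = 282; 284 present. Satisfied.
Vote: requires two-thirds of those present (284); 2/3 of 284 = 189.33, rounded up to 190, so 190 needed; 191 in favor. Satisfied.

Valid — all requirements satisfied.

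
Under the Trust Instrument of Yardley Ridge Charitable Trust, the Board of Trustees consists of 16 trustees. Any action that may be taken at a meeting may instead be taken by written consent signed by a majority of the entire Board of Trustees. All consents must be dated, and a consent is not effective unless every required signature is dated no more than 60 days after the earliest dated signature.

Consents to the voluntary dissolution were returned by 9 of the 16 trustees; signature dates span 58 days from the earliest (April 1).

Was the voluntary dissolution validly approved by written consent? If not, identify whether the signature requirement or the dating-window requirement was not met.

Signatures required: a majority of 16 — a majority of 16 is 9, so 9 needed; 9 signed. Sufficient.
Dating window: the latest signature is 58 days after the earliest; the limit is 60 days. Within the window.

Effective — both the signature and dating-window requirements are satisfied.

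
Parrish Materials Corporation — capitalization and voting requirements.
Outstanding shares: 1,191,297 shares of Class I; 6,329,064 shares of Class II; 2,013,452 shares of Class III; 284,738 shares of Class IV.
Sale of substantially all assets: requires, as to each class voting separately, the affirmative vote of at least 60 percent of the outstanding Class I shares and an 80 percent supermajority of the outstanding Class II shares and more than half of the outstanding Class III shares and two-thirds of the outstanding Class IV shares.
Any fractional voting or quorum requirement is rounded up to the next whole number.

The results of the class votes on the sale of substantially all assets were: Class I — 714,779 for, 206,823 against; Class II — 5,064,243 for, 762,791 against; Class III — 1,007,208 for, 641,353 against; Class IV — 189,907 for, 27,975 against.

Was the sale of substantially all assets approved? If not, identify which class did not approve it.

Class I: 3/5 of 1191297 = 714778.20, rounded up to 714779; 714,779 required, 714,779 in favor — approved.
Class II: 4/5 of 6329064 = 5063251.20, rounded up to 5063252; 5,063,252 required, 5,064,243 in favor — approved.
Class III: a majority of 2013452 is 1006727; 1,006,727 required, 1,007,208 in favor — approved.
Class IV: 2/3 of 284738 = 189825.33, rounded up to 189826; 189,826 required, 189,907 in favor — approved.

Approved — every class gave the required vote.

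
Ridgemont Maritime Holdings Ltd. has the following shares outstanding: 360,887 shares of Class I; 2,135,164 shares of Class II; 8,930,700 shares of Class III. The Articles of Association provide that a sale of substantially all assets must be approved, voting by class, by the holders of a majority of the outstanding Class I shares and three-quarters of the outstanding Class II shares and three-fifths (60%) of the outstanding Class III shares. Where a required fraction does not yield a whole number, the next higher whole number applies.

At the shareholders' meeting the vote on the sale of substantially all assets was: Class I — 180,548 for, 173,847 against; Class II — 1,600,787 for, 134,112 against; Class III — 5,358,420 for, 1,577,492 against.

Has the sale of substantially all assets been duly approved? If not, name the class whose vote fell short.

Not approved — the Class II shares did not give the required vote.

Class I: a majority of 360887 is 180444; 180,444 required, 180,548 in favor — approved.
Class II: 3/4 of 2135164 = 1601373; 1,601,373 required, 1,600,787 in favor — not approved.
Class III: 3/5 of 8930700 = 5358420; 5,358,420 required, 5,358,420 in favor — approved.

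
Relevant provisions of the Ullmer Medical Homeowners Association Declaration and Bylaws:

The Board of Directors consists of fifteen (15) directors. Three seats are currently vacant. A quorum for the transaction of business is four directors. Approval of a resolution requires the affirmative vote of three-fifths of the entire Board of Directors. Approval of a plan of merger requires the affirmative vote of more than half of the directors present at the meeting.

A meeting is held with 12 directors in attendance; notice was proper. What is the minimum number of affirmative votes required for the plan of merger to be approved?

The plan of merger requires a majority of the directors present (12).
A majority of 12 is 7.

7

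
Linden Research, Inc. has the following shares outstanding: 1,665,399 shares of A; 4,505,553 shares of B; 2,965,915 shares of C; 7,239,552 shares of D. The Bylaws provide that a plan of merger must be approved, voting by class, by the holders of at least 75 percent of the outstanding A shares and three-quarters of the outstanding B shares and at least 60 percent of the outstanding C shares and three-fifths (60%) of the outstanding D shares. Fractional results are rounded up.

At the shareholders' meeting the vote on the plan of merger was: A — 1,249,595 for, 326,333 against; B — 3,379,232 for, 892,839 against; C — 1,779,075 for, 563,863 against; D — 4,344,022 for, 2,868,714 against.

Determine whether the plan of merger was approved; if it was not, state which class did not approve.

A: 3/4 of 1665399 = 1249049.25, rounded up to 1249050; 1,249,050 required, 1,249,595 in favor — approved.
B: 3/4 of 4505553 = 3379164.75, rounded up to 3379165; 3,379,165 required, 3,379,232 in favor — approved.
C: 3/5 of 2965915 = 1779549; 1,779,549 required, 1,779,075 in favor — not approved.
D: 3/5 of 7239552 = 4343731.20, rounded up to 4343732; 4,343,732 required, 4,344,022 in favor — approved.

Not approved — the C shares did not give the required vote.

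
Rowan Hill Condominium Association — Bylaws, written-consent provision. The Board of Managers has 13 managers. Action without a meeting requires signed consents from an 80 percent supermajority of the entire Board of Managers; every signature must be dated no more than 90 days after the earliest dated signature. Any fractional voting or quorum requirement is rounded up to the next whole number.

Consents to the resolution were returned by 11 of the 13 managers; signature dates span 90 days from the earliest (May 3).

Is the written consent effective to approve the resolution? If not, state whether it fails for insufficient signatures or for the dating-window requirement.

Signatures required: an 80 percent supermajority of 13 — 4/5 of 13 = 10.40, rounded up to 11, so 11 needed; 11 signed. Sufficient.
Dating window: the latest signature is 90 days after the earliest; the limit is 90 days. Within the window.

Effective — both the signature and dating-window requirements are satisfied.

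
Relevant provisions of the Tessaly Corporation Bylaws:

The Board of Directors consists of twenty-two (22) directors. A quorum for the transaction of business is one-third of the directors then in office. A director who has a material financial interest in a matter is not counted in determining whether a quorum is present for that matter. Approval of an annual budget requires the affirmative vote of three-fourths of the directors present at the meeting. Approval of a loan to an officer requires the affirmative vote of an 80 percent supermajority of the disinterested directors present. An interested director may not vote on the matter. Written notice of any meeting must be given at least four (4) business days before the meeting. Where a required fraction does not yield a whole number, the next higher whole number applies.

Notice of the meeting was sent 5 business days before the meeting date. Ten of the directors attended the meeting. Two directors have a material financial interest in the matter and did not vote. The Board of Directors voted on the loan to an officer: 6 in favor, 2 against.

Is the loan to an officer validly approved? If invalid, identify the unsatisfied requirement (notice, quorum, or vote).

Notice: 5 business days given; 4 required (5 ≥ 4). Satisfied.
Quorum: 10 present, but the 2 interested directors do not count, leaving 8. Quorum is 8. Satisfied.
Vote: the loan to an officer requires four-fifths of the disinterested directors present (10 − 2 = 8). 4/5 of 8 = 6.40, rounded up to 7, so 7 affirmative votes are needed; 6 voted in favor. Not satisfied.

Invalid — vote requirement not satisfied.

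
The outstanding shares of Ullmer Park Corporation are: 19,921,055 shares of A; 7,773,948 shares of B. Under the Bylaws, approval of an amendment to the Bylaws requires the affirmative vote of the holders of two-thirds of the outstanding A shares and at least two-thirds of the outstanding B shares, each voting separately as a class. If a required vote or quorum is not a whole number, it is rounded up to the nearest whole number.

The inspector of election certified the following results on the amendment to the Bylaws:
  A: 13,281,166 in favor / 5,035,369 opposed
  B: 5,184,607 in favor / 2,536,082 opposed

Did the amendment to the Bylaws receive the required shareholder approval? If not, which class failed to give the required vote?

Approved — every class gave the required vote.

A: 2/3 of 19921055 = 13280703.33, rounded up to 13280704; 13,280,704 required, 13,281,166 in favor — approved.
B: 2/3 of 7773948 = 5182632; 5,182,632 required, 5,184,607 in favor — approved.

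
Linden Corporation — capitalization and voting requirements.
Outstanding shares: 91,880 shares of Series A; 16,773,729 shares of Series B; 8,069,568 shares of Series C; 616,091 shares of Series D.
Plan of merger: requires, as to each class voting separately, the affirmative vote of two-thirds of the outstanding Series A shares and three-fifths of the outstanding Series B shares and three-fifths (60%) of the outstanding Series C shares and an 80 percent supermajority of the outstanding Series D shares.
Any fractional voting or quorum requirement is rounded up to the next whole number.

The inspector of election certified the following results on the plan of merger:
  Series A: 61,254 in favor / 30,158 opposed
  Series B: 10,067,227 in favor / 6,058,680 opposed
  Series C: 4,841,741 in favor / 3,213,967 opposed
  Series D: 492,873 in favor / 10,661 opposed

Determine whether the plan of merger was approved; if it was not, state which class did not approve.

Approved — every class gave the required vote.

Series A: 2/3 of 91880 = 61253.33, rounded up to 61254; 61,254 required, 61,254 in favor — approved.
Series B: 3/5 of 16773729 = 10064237.40, rounded up to 10064238; 10,064,238 required, 10,067,227 in favor — approved.
Series C: 3/5 of 8069568 = 4841740.80, rounded up to 4841741; 4,841,741 required, 4,841,741 in favor — approved.
Series D: 4/5 of 616091 = 492872.80, rounded up to 492873; 492,873 required, 492,873 in favor — approved.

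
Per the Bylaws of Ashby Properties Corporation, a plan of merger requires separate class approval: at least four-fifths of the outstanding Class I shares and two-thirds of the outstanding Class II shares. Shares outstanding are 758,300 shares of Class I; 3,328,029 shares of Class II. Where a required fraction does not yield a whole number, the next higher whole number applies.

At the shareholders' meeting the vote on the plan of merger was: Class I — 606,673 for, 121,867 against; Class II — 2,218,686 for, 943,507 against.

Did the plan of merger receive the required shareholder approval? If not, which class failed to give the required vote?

Approved — every class gave the required vote.

Class I: 4/5 of 758300 = 606640; 606,640 required, 606,673 in favor — approved.
Class II: 2/3 of 3328029 = 2218686; 2,218,686 required, 2,218,686 in favor — approved.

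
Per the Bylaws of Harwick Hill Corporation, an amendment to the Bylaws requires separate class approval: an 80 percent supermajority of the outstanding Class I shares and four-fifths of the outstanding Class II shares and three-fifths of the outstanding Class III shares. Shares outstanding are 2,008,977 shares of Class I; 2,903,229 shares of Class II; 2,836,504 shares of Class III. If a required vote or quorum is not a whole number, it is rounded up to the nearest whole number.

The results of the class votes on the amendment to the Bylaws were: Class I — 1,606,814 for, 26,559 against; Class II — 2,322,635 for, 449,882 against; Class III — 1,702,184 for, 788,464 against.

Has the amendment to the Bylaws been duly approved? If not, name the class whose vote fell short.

Class I: 4/5 of 2008977 = 1607181.60, rounded up to 1607182; 1,607,182 required, 1,606,814 in favor — not approved.
Class II: 4/5 of 2903229 = 2322583.20, rounded up to 2322584; 2,322,584 required, 2,322,635 in favor — approved.
Class III: 3/5 of 2836504 = 1701902.40, rounded up to 1701903; 1,701,903 required, 1,702,184 in favor — approved.

Not approved — the Class I shares did not give the required vote.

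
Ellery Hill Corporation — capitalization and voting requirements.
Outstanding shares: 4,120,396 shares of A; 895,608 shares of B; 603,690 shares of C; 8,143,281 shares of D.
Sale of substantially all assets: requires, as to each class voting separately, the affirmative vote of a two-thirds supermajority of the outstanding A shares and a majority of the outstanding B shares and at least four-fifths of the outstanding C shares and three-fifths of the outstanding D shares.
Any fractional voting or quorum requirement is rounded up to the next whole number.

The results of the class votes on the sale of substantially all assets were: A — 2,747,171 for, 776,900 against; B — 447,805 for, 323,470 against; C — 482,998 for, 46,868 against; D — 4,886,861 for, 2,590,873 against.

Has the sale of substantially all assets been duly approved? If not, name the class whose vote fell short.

Approved — every class gave the required vote.

A: 2/3 of 4120396 = 2746930.67, rounded up to 2746931; 2,746,931 required, 2,747,171 in favor — approved.
B: a majority of 895608 is 447805; 447,805 required, 447,805 in favor — approved.
C: 4/5 of 603690 = 482952; 482,952 required, 482,998 in favor — approved.
D: 3/5 of 8143281 = 4885968.60, rounded up to 4885969; 4,885,969 required, 4,886,861 in favor — approved.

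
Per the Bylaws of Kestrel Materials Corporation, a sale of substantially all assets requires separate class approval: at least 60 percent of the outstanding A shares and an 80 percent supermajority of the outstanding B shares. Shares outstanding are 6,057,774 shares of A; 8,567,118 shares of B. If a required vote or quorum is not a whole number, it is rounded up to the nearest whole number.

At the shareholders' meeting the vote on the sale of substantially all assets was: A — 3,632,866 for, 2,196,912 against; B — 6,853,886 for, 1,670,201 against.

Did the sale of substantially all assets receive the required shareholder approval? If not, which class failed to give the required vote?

Not approved — the A shares did not give the required vote.

A: 3/5 of 6057774 = 3634664.40, rounded up to 3634665; 3,634,665 required, 3,632,866 in favor — not approved.
B: 4/5 of 8567118 = 6853694.40, rounded up to 6853695; 6,853,695 required, 6,853,886 in favor — approved.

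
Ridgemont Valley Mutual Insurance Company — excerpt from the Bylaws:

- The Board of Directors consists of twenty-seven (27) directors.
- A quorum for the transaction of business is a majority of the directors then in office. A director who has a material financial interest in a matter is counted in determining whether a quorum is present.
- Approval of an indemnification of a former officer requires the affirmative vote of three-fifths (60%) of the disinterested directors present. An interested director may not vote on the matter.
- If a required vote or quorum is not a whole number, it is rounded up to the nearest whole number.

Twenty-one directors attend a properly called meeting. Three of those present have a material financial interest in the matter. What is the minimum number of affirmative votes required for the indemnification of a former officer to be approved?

The indemnification of a former officer requires three-fifths of the disinterested directors present (21 − 3 = 18).
3/5 of 18 = 10.80, rounded up to 11.

11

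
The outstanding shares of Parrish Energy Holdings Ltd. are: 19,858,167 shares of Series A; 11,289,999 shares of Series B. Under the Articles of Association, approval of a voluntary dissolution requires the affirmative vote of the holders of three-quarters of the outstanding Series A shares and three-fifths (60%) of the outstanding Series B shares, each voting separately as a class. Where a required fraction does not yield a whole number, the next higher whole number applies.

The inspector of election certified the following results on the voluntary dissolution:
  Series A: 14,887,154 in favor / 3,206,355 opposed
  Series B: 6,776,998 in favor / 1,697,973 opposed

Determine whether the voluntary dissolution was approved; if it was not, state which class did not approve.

Not approved — the Series A shares did not give the required vote.

Series A: 3/4 of 19858167 = 14893625.25, rounded up to 14893626; 14,893,626 required, 14,887,154 in favor — not approved.
Series B: 3/5 of 11289999 = 6773999.40, rounded up to 6774000; 6,774,000 required, 6,776,998 in favor — approved.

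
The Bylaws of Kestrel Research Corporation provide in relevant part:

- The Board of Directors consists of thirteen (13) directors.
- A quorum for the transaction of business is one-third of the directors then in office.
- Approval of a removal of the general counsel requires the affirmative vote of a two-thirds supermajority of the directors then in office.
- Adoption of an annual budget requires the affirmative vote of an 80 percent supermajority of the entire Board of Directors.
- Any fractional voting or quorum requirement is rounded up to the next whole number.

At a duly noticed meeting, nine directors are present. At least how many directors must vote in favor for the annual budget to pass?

The annual budget requires four-fifths of the entire Board of Directors (13).
4/5 of 13 = 10.40, rounded up to 11.
(Only 9 can vote, so the annual budget cannot pass at this meeting, but the required vote is still 11.)

11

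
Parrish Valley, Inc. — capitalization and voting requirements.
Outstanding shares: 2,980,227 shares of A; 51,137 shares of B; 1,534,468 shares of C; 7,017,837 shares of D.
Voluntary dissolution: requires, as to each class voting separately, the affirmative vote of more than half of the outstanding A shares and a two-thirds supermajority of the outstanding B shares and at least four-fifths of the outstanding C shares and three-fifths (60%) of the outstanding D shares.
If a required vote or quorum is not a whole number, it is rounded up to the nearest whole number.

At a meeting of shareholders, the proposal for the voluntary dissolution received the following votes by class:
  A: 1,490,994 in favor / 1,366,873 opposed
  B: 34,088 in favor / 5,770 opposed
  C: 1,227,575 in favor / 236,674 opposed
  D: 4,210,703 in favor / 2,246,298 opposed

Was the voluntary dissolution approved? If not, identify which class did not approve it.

A: a majority of 2980227 is 1490114; 1,490,114 required, 1,490,994 in favor — approved.
B: 2/3 of 51137 = 34091.33, rounded up to 34092; 34,092 required, 34,088 in favor — not approved.
C: 4/5 of 1534468 = 1227574.40, rounded up to 1227575; 1,227,575 required, 1,227,575 in favor — approved.
D: 3/5 of 7017837 = 4210702.20, rounded up to 4210703; 4,210,703 required, 4,210,703 in favor — approved.

Not approved — the B shares did not give the required vote.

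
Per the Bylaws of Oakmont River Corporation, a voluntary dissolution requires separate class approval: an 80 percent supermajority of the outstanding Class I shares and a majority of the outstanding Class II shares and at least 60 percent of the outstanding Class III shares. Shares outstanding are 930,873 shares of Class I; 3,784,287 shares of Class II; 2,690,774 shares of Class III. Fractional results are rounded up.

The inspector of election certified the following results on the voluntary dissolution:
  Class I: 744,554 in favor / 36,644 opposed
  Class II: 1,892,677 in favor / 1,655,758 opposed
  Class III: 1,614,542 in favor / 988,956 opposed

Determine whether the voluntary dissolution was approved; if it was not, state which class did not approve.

Not approved — the Class I shares did not give the required vote.

Class I: 4/5 of 930873 = 744698.40, rounded up to 744699; 744,699 required, 744,554 in favor — not approved.
Class II: a majority of 3784287 is 1892144; 1,892,144 required, 1,892,677 in favor — approved.
Class III: 3/5 of 2690774 = 1614464.40, rounded up to 1614465; 1,614,465 required, 1,614,542 in favor — approved.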